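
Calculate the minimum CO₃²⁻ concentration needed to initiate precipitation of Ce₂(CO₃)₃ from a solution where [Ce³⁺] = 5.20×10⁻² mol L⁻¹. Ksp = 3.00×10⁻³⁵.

2.23×10⁻¹¹ M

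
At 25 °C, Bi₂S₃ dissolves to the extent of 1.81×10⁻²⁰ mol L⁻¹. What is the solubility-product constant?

Ksp = 2.10×10⁻⁹⁷

Bi₂S₃(s) ⇌ 2 Bi³⁺(aq) + 3 S²⁻(aq)
Let s be the molar solubility. Then [Bi³⁺] = 2s and [S²⁻] = 3s.
Ksp = [Bi³⁺]^2[S²⁻]^3 = (2s)^2 · (3s)^3 = 108s^5
Ksp = 108 × (1.81×10⁻²⁰)^5 = 2.10×10⁻⁹⁷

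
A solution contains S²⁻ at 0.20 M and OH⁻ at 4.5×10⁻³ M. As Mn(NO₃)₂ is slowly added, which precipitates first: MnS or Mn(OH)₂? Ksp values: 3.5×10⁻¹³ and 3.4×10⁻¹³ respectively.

A salt starts to precipitate once the ion product Q reaches its Ksp.
For MnS: [Mn²⁺] = (Ksp/[S²⁻]) = 1.8×10⁻¹² M
For Mn(OH)₂: [Mn²⁺] = (Ksp/[OH⁻]^2) = 1.7×10⁻⁸ M
MnS requires the lower [Mn²⁺], so it precipitates first.

MnS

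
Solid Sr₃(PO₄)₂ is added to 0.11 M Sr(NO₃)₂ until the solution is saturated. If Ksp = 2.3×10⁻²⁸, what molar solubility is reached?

Sr₃(PO₄)₂(s) ⇌ 3 Sr²⁺(aq) + 2 PO₄³⁻(aq)
Sr²⁺ is already present at 0.11 M. If s mol/L of Sr₃(PO₄)₂ dissolves, [PO₄³⁻] = 2s while [Sr²⁺] ≈ 0.11 M.
Ksp = [Sr²⁺]^3[PO₄³⁻]^2 = (0.11)^3(2s)^2
(2s)^2 = 2.3×10⁻²⁸ / (0.11)^3 = 1.7×10⁻²⁵
s = 2.1×10⁻¹³ M

2.1×10⁻¹³ M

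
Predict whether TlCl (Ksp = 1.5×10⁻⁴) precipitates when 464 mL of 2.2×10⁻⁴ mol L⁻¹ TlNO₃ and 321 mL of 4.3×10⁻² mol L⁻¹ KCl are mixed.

No

Total volume after mixing = 464 + 321 = 785 mL.
[Tl⁺] = (2.2×10⁻⁴)(464)/785 = 1.3×10⁻⁴ mol L⁻¹
[Cl⁻] = (4.3×10⁻²)(321)/785 = 1.8×10⁻² mol L⁻¹
Q = [Tl⁺][Cl⁻] = 2.3×10⁻⁶
Q = 2.3×10⁻⁶ < Ksp = 1.5×10⁻⁴, so the solution is unsaturated and no precipitate forms.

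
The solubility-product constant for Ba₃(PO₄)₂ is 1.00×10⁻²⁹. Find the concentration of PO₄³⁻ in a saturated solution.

1.24×10⁻⁶ M

Ba₃(PO₄)₂(s) ⇌ 3 Ba²⁺(aq) + 2 PO₄³⁻(aq)
If s mol/L of Ba₃(PO₄)₂ dissolves, [Ba²⁺] = 3s and [PO₄³⁻] = 2s.
Ksp = [Ba²⁺]^3[PO₄³⁻]^2 = (3s)^3 · (2s)^2 = 108s^5 = 1.00×10⁻²⁹
s = 6.21×10⁻⁷ mol L⁻¹
[PO₄³⁻] = 2s = 1.24×10⁻⁶ mol L⁻¹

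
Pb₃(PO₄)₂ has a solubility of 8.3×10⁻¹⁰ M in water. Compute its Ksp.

Ksp = 4.3×10⁻⁴⁴

Pb₃(PO₄)₂(s) ⇌ 3 Pb²⁺(aq) + 2 PO₄³⁻(aq)
With molar solubility s: [Pb²⁺] = 3s, [PO₄³⁻] = 2s.
Ksp = [Pb²⁺]^3[PO₄³⁻]^2 = (3s)^3 · (2s)^2 = 108s^5
Ksp = 108 × (8.3×10⁻¹⁰)^5 = 4.3×10⁻⁴⁴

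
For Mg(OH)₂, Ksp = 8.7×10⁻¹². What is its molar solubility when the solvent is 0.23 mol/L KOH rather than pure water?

Mg(OH)₂(s) ⇌ Mg²⁺(aq) + 2 OH⁻(aq)
Let s be the solubility of Mg(OH)₂ here. The common ion gives [OH⁻] ≈ 0.23 mol/L, and [Mg²⁺] = s.
Ksp = [Mg²⁺][OH⁻]^2 = s(0.23)^2
s = 8.7×10⁻¹² / (0.23)^2 = 1.6×10⁻¹⁰
s = 1.6×10⁻¹⁰ mol/L

1.6×10⁻¹⁰ M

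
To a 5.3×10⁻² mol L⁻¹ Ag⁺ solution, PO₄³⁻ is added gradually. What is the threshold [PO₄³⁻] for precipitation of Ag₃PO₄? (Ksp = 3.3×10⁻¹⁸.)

A salt starts to precipitate once the ion product Q reaches its Ksp.
Ag₃PO₄(s) ⇌ 3 Ag⁺(aq) + PO₄³⁻(aq)
Ksp = [Ag⁺]^3[PO₄³⁻] = [PO₄³⁻](5.3×10⁻²)^3
[PO₄³⁻] = 3.3×10⁻¹⁸ / (5.3×10⁻²)^3 = 2.2×10⁻¹⁴
[PO₄³⁻] = 2.2×10⁻¹⁴ mol L⁻¹

2.2×10⁻¹⁴ M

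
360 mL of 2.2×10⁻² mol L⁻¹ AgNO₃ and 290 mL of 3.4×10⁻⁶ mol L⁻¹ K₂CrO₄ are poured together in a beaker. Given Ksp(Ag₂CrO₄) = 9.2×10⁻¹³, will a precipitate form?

Yes

The combined volume is 650 mL.
[Ag⁺] = (2.2×10⁻²)(360)/650 = 1.2×10⁻² mol L⁻¹
[CrO₄²⁻] = (3.4×10⁻⁶)(290)/650 = 1.5×10⁻⁶ mol L⁻¹
Q = [Ag⁺]^2[CrO₄²⁻] = 2.3×10⁻¹⁰
Since Q (2.3×10⁻¹⁰) exceeds Ksp (9.2×10⁻¹³), Ag₂CrO₄ will precipitate.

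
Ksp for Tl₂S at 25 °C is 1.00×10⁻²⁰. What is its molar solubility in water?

Tl₂S(s) ⇌ 2 Tl⁺(aq) + S²⁻(aq)
Call the molar solubility s, so that [Tl⁺] = 2s and [S²⁻] = s.
Ksp = [Tl⁺]^2[S²⁻] = (2s)^2 · s = 4s^3
4s^3 = 1.00×10⁻²⁰  ⇒  s^3 = 2.50×10⁻²¹
s = (2.50×10⁻²¹)^(1/3) = 1.36×10⁻⁷ mol/L

1.36×10⁻⁷ M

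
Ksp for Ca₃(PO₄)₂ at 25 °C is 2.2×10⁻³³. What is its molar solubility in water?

1.2×10⁻⁷ M

Ca₃(PO₄)₂(s) ⇌ 3 Ca²⁺(aq) + 2 PO₄³⁻(aq)
Call the molar solubility s, so that [Ca²⁺] = 3s and [PO₄³⁻] = 2s.
Ksp = [Ca²⁺]^3[PO₄³⁻]^2 = (3s)^3 · (2s)^2 = 108s^5
108s^5 = 2.2×10⁻³³  ⇒  s^5 = 2.0×10⁻³⁵
Taking the 5th root, s = 1.2×10⁻⁷ mol L⁻¹.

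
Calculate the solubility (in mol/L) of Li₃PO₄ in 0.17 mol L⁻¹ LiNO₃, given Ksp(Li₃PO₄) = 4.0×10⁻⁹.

8.1×10⁻⁷ M

Li₃PO₄(s) ⇌ 3 Li⁺(aq) + PO₄³⁻(aq)
With Li⁺ already at 0.17 mol L⁻¹ and s small, take [Li⁺] ≈ 0.17 mol L⁻¹ and [PO₄³⁻] = s.
Ksp = [Li⁺]^3[PO₄³⁻] = (0.17)^3s
s = 4.0×10⁻⁹ / (0.17)^3 = 8.1×10⁻⁷
s = 8.1×10⁻⁷ mol L⁻¹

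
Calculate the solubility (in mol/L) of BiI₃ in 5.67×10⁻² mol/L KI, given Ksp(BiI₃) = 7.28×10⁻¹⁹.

BiI₃(s) ⇌ Bi³⁺(aq) + 3 I⁻(aq)
The solution already contains I⁻ at 5.67×10⁻² mol/L. Let s be the molar solubility of BiI₃.
[I⁻] ≈ 5.67×10⁻² mol/L (common ion dominates); [Bi³⁺] = s.
Ksp = [Bi³⁺][I⁻]^3 = s(5.67×10⁻²)^3
s = 7.28×10⁻¹⁹ / (5.67×10⁻²)^3 = 3.99×10⁻¹⁵
s = 3.99×10⁻¹⁵ mol/L

3.99×10⁻¹⁵ M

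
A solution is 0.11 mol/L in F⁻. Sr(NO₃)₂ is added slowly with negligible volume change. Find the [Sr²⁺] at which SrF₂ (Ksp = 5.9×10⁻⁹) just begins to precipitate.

The threshold for precipitation is Q = Ksp.
SrF₂(s) ⇌ Sr²⁺(aq) + 2 F⁻(aq)
Ksp = [Sr²⁺][F⁻]^2 = [Sr²⁺](0.11)^2
[Sr²⁺] = 5.9×10⁻⁹ / (0.11)^2 = 4.9×10⁻⁷
[Sr²⁺] = 4.9×10⁻⁷ mol/L

4.9×10⁻⁷ M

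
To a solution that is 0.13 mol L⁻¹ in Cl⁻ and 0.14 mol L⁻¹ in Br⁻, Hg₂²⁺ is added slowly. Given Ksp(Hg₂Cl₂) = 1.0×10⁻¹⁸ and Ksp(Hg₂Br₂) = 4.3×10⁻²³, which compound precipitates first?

Hg₂Br₂

Precipitation begins when Q = Ksp.
For Hg₂Cl₂: [Hg₂²⁺] = (Ksp/[Cl⁻]^2) = 5.9×10⁻¹⁷ mol L⁻¹
For Hg₂Br₂: [Hg₂²⁺] = (Ksp/[Br⁻]^2) = 2.2×10⁻²¹ mol L⁻¹
Hg₂Br₂ requires the lower [Hg₂²⁺], so it precipitates first.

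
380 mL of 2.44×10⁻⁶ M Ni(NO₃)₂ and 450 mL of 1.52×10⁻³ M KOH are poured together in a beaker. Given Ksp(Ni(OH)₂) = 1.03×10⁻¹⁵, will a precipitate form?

Yes

The combined volume is 830 mL.
[Ni²⁺] = (2.44×10⁻⁶)(380)/830 = 1.12×10⁻⁶ M
[OH⁻] = (1.52×10⁻³)(450)/830 = 8.24×10⁻⁴ M
Q = [Ni²⁺][OH⁻]^2 = 7.59×10⁻¹³
Because Q > Ksp (7.59×10⁻¹³ vs 1.03×10⁻¹⁵), a precipitate of Ni(OH)₂ forms.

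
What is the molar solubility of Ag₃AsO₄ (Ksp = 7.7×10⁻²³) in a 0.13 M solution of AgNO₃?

3.5×10⁻²⁰ M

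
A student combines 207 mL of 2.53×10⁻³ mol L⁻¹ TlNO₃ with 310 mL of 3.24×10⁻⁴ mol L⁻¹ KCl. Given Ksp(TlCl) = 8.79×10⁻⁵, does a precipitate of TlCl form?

The combined volume is 517 mL.
[Tl⁺] = (2.53×10⁻³)(207)/517 = 1.01×10⁻³ mol L⁻¹
[Cl⁻] = (3.24×10⁻⁴)(310)/517 = 1.94×10⁻⁴ mol L⁻¹
Q = [Tl⁺][Cl⁻] = 1.97×10⁻⁷
Since Q (1.97×10⁻⁷) is less than Ksp (8.79×10⁻⁵), no TlCl precipitates.

No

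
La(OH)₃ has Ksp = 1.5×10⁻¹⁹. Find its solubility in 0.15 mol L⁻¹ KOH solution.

4.4×10⁻¹⁷ M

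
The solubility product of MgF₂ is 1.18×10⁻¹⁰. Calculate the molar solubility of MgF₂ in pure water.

3.09×10⁻⁴ M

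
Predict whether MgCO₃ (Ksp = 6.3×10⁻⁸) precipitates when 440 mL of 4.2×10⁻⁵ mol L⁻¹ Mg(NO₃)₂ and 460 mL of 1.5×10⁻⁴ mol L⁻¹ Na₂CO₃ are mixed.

No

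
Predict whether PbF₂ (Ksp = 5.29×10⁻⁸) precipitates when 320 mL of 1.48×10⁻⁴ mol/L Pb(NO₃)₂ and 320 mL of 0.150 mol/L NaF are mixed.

Yes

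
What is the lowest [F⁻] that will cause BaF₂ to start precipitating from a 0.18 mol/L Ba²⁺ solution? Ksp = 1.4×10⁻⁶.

2.8×10⁻³ M

Precipitation of each salt begins when its ion product equals Ksp.
BaF₂(s) ⇌ Ba²⁺(aq) + 2 F⁻(aq)
Ksp = [Ba²⁺][F⁻]^2 = [F⁻]^2(0.18)
[F⁻]^2 = 1.4×10⁻⁶ / (0.18) = 7.8×10⁻⁶
[F⁻] = 2.8×10⁻³ mol/L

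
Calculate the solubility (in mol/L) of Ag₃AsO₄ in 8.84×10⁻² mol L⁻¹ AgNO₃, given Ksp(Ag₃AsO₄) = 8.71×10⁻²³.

Ag₃AsO₄(s) ⇌ 3 Ag⁺(aq) + AsO₄³⁻(aq)
The solution already contains Ag⁺ at 8.84×10⁻² mol L⁻¹. Let s be the molar solubility of Ag₃AsO₄.
[Ag⁺] ≈ 8.84×10⁻² mol L⁻¹ (common ion dominates); [AsO₄³⁻] = s.
Ksp = [Ag⁺]^3[AsO₄³⁻] = (8.84×10⁻²)^3s
s = 8.71×10⁻²³ / (8.84×10⁻²)^3 = 1.26×10⁻¹⁹
s = 1.26×10⁻¹⁹ mol L⁻¹

1.26×10⁻¹⁹ M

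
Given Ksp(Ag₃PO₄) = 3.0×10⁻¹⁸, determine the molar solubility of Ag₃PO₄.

1.8×10⁻⁵ M

Ag₃PO₄(s) ⇌ 3 Ag⁺(aq) + PO₄³⁻(aq)
Let s be the molar solubility. Then [Ag⁺] = 3s and [PO₄³⁻] = s.
Ksp = [Ag⁺]^3[PO₄³⁻] = (3s)^3 · s = 27s^4
27s^4 = 3.0×10⁻¹⁸  ⇒  s^4 = 1.1×10⁻¹⁹
s = (1.1×10⁻¹⁹)^(1/4) = 1.8×10⁻⁵ mol/L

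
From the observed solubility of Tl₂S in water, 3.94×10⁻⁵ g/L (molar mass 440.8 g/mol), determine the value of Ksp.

Molar solubility s = (3.94×10⁻⁵ g/L) / (440.8 g/mol) = 8.9383×10⁻⁸ mol/L
Tl₂S(s) ⇌ 2 Tl⁺(aq) + S²⁻(aq)
If s mol/L of Tl₂S dissolves, [Tl⁺] = 2s and [S²⁻] = s.
Ksp = [Tl⁺]^2[S²⁻] = (2s)^2 · s = 4s^3
Ksp = 4 × (8.9383×10⁻⁸)^3 = 2.86×10⁻²¹

Ksp = 2.86×10⁻²¹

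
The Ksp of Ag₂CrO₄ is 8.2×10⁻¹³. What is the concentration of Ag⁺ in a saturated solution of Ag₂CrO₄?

1.2×10⁻⁴ M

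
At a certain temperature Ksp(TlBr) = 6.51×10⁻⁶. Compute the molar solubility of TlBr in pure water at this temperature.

2.55×10⁻³ M

TlBr(s) ⇌ Tl⁺(aq) + Br⁻(aq)
For each mole of TlBr that dissolves per liter, [Tl⁺] = s and [Br⁻] = s; let s denote this solubility.
Ksp = [Tl⁺][Br⁻] = s · s = s^2
s^2 = 6.51×10⁻⁶
Taking the 2nd root, s = 2.55×10⁻³ mol L⁻¹.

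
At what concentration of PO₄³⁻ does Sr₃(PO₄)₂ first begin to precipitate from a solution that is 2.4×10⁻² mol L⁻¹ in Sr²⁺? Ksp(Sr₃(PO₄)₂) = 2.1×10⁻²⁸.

3.9×10⁻¹² M

Precipitation begins when Q = Ksp.
Sr₃(PO₄)₂(s) ⇌ 3 Sr²⁺(aq) + 2 PO₄³⁻(aq)
Ksp = [Sr²⁺]^3[PO₄³⁻]^2 = [PO₄³⁻]^2(2.4×10⁻²)^3
[PO₄³⁻]^2 = 2.1×10⁻²⁸ / (2.4×10⁻²)^3 = 1.5×10⁻²³
[PO₄³⁻] = 3.9×10⁻¹² mol L⁻¹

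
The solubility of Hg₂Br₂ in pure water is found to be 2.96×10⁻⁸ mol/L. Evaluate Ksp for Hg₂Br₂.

Hg₂Br₂(s) ⇌ Hg₂²⁺(aq) + 2 Br⁻(aq)
Let s be the molar solubility. Then [Hg₂²⁺] = s and [Br⁻] = 2s.
Ksp = [Hg₂²⁺][Br⁻]^2 = s · (2s)^2 = 4s^3
Ksp = 4 × (2.96×10⁻⁸)^3 = 1.04×10⁻²²

Ksp = 1.04×10⁻²²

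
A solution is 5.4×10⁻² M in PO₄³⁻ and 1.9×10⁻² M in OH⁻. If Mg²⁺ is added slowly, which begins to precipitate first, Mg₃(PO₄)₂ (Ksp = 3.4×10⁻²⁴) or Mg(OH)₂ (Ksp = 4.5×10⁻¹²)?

Precipitation of each salt begins when its ion product equals Ksp.
For Mg₃(PO₄)₂: [Mg²⁺] = (Ksp/[PO₄³⁻]^2)^(1/3) = 1.1×10⁻⁷ M
For Mg(OH)₂: [Mg²⁺] = (Ksp/[OH⁻]^2) = 1.2×10⁻⁸ M
Mg(OH)₂ requires the lower [Mg²⁺], so it precipitates first.

Mg(OH)₂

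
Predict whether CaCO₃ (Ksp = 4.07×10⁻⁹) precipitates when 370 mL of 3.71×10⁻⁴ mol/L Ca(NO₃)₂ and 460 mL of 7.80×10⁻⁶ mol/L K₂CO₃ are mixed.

The combined volume is 830 mL.
[Ca²⁺] = (3.71×10⁻⁴)(370)/830 = 1.65×10⁻⁴ mol/L
[CO₃²⁻] = (7.80×10⁻⁶)(460)/830 = 4.32×10⁻⁶ mol/L
Q = [Ca²⁺][CO₃²⁻] = 7.15×10⁻¹⁰
Since Q (7.15×10⁻¹⁰) is less than Ksp (4.07×10⁻⁹), no CaCO₃ precipitates.

No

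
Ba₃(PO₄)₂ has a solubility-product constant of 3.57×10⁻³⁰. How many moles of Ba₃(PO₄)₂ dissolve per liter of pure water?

5.06×10⁻⁷ M

Ba₃(PO₄)₂(s) ⇌ 3 Ba²⁺(aq) + 2 PO₄³⁻(aq)
For each mole of Ba₃(PO₄)₂ that dissolves per liter, [Ba²⁺] = 3s and [PO₄³⁻] = 2s; let s denote this solubility.
Ksp = [Ba²⁺]^3[PO₄³⁻]^2 = (3s)^3 · (2s)^2 = 108s^5
108s^5 = 3.57×10⁻³⁰  ⇒  s^5 = 3.31×10⁻³²
s = (3.31×10⁻³²)^(1/5) = 5.06×10⁻⁷ mol L⁻¹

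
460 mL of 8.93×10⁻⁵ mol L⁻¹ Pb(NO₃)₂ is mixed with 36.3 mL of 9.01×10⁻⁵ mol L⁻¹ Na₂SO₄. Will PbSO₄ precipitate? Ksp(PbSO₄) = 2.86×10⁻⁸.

The combined volume is 496.3 mL.
[Pb²⁺] = (8.93×10⁻⁵)(460)/496.3 = 8.28×10⁻⁵ mol L⁻¹
[SO₄²⁻] = (9.01×10⁻⁵)(36.3)/496.3 = 6.59×10⁻⁶ mol L⁻¹
Q = [Pb²⁺][SO₄²⁻] = 5.45×10⁻¹⁰
Q = 5.45×10⁻¹⁰ < Ksp = 2.86×10⁻⁸, so the solution is unsaturated and no precipitate forms.

No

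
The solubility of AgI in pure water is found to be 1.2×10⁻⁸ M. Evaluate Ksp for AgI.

Ksp = 1.4×10⁻¹⁶

AgI(s) ⇌ Ag⁺(aq) + I⁻(aq)
For each mole of AgI that dissolves per liter, [Ag⁺] = s and [I⁻] = s; let s denote this solubility.
Ksp = [Ag⁺][I⁻] = s · s = s^2
Ksp = (1.2×10⁻⁸)^2 = 1.4×10⁻¹⁶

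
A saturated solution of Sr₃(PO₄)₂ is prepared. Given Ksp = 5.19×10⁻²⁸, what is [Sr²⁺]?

4.11×10⁻⁶ M

Sr₃(PO₄)₂(s) ⇌ 3 Sr²⁺(aq) + 2 PO₄³⁻(aq)
Call the molar solubility s, so that [Sr²⁺] = 3s and [PO₄³⁻] = 2s.
Ksp = [Sr²⁺]^3[PO₄³⁻]^2 = (3s)^3 · (2s)^2 = 108s^5 = 5.19×10⁻²⁸
s = 1.37×10⁻⁶ M
[Sr²⁺] = 3s = 4.11×10⁻⁶ M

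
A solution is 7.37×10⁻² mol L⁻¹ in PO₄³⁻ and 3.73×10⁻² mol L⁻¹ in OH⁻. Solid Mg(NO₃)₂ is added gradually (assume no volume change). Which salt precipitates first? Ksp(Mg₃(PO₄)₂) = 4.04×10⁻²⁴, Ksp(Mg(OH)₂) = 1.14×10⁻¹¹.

Mg(OH)₂

The threshold for precipitation is Q = Ksp.
For Mg₃(PO₄)₂: [Mg²⁺] = (Ksp/[PO₄³⁻]^2)^(1/3) = 9.06×10⁻⁸ mol L⁻¹
For Mg(OH)₂: [Mg²⁺] = (Ksp/[OH⁻]^2) = 8.19×10⁻⁹ mol L⁻¹
Mg(OH)₂ requires the lower [Mg²⁺], so it precipitates first.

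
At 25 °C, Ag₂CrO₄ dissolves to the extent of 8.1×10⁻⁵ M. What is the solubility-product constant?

Ag₂CrO₄(s) ⇌ 2 Ag⁺(aq) + CrO₄²⁻(aq)
If s mol/L of Ag₂CrO₄ dissolves, [Ag⁺] = 2s and [CrO₄²⁻] = s.
Ksp = [Ag⁺]^2[CrO₄²⁻] = (2s)^2 · s = 4s^3
Ksp = 4 × (8.1×10⁻⁵)^3 = 2.1×10⁻¹²

Ksp = 2.1×10⁻¹²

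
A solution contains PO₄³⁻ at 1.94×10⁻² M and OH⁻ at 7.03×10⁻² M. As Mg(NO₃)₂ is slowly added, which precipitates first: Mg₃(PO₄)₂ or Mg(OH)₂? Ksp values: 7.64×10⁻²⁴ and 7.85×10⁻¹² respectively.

Mg(OH)₂

A salt starts to precipitate once the ion product Q reaches its Ksp.
For Mg₃(PO₄)₂: [Mg²⁺] = (Ksp/[PO₄³⁻]^2)^(1/3) = 2.73×10⁻⁷ M
For Mg(OH)₂: [Mg²⁺] = (Ksp/[OH⁻]^2) = 1.59×10⁻⁹ M
Since Mg(OH)₂ needs less Mg²⁺ to reach saturation, it precipitates first.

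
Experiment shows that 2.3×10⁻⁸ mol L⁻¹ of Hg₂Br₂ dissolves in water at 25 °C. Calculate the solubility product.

Ksp = 4.9×10⁻²³

Hg₂Br₂(s) ⇌ Hg₂²⁺(aq) + 2 Br⁻(aq)
Call the molar solubility s, so that [Hg₂²⁺] = s and [Br⁻] = 2s.
Ksp = [Hg₂²⁺][Br⁻]^2 = s · (2s)^2 = 4s^3
Ksp = 4 × (2.3×10⁻⁸)^3 = 4.9×10⁻²³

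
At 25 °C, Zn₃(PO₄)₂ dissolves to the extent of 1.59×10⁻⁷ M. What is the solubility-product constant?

Ksp = 1.10×10⁻³²

Zn₃(PO₄)₂(s) ⇌ 3 Zn²⁺(aq) + 2 PO₄³⁻(aq)
Let s be the molar solubility. Then [Zn²⁺] = 3s and [PO₄³⁻] = 2s.
Ksp = [Zn²⁺]^3[PO₄³⁻]^2 = (3s)^3 · (2s)^2 = 108s^5
Ksp = 108 × (1.59×10⁻⁷)^5 = 1.10×10⁻³²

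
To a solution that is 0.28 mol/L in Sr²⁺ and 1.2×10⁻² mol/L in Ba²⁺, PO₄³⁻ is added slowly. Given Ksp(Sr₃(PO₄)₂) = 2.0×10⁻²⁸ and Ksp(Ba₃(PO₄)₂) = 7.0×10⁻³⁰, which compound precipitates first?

Sr₃(PO₄)₂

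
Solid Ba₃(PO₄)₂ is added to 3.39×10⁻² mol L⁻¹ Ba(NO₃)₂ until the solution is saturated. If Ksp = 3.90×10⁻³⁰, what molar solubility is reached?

1.58×10⁻¹³ M

Ba₃(PO₄)₂(s) ⇌ 3 Ba²⁺(aq) + 2 PO₄³⁻(aq)
The solution already contains Ba²⁺ at 3.39×10⁻² mol L⁻¹. Let s be the molar solubility of Ba₃(PO₄)₂.
[Ba²⁺] ≈ 3.39×10⁻² mol L⁻¹ (common ion dominates); [PO₄³⁻] = 2s.
Ksp = [Ba²⁺]^3[PO₄³⁻]^2 = (3.39×10⁻²)^3(2s)^2
(2s)^2 = 3.90×10⁻³⁰ / (3.39×10⁻²)^3 = 1.00×10⁻²⁵
s = 1.58×10⁻¹³ mol L⁻¹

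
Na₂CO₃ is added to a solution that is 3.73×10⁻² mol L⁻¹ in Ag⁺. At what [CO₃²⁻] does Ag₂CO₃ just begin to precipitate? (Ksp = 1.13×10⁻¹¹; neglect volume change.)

Precipitation begins when Q = Ksp.
Ag₂CO₃(s) ⇌ 2 Ag⁺(aq) + CO₃²⁻(aq)
Ksp = [Ag⁺]^2[CO₃²⁻] = [CO₃²⁻](3.73×10⁻²)^2
[CO₃²⁻] = 1.13×10⁻¹¹ / (3.73×10⁻²)^2 = 8.12×10⁻⁹
[CO₃²⁻] = 8.12×10⁻⁹ mol L⁻¹

8.12×10⁻⁹ M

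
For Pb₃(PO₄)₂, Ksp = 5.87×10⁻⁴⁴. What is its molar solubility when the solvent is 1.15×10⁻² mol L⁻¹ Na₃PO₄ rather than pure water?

Pb₃(PO₄)₂(s) ⇌ 3 Pb²⁺(aq) + 2 PO₄³⁻(aq)
PO₄³⁻ is already present at 1.15×10⁻² mol L⁻¹. If s mol/L of Pb₃(PO₄)₂ dissolves, [Pb²⁺] = 3s while [PO₄³⁻] ≈ 1.15×10⁻² mol L⁻¹.
Ksp = [Pb²⁺]^3[PO₄³⁻]^2 = (3s)^3(1.15×10⁻²)^2
(3s)^3 = 5.87×10⁻⁴⁴ / (1.15×10⁻²)^2 = 4.44×10⁻⁴⁰
s = 2.54×10⁻¹⁴ mol L⁻¹

2.54×10⁻¹⁴ M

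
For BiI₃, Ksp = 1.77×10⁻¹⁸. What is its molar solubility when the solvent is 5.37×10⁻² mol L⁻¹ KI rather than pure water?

BiI₃(s) ⇌ Bi³⁺(aq) + 3 I⁻(aq)
Let s be the solubility of BiI₃ here. The common ion gives [I⁻] ≈ 5.37×10⁻² mol L⁻¹, and [Bi³⁺] = s.
Ksp = [Bi³⁺][I⁻]^3 = s(5.37×10⁻²)^3
s = 1.77×10⁻¹⁸ / (5.37×10⁻²)^3 = 1.14×10⁻¹⁴
s = 1.14×10⁻¹⁴ mol L⁻¹

1.14×10⁻¹⁴ M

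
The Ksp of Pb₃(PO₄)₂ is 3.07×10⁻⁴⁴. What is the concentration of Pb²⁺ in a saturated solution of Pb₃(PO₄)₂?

Pb₃(PO₄)₂(s) ⇌ 3 Pb²⁺(aq) + 2 PO₄³⁻(aq)
Let s be the molar solubility. Then [Pb²⁺] = 3s and [PO₄³⁻] = 2s.
Ksp = [Pb²⁺]^3[PO₄³⁻]^2 = (3s)^3 · (2s)^2 = 108s^5 = 3.07×10⁻⁴⁴
s = 7.78×10⁻¹⁰ mol L⁻¹
[Pb²⁺] = 3s = 2.33×10⁻⁹ mol L⁻¹

2.33×10⁻⁹ M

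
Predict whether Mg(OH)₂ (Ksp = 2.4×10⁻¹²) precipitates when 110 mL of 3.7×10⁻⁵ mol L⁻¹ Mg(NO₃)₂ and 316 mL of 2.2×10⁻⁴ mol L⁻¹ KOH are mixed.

No

After mixing, V = 110 mL + 316 mL = 426 mL.
[Mg²⁺] = (3.7×10⁻⁵)(110)/426 = 9.6×10⁻⁶ mol L⁻¹
[OH⁻] = (2.2×10⁻⁴)(316)/426 = 1.6×10⁻⁴ mol L⁻¹
Q = [Mg²⁺][OH⁻]^2 = 2.5×10⁻¹³
Q = 2.5×10⁻¹³ < Ksp = 2.4×10⁻¹², so the solution is unsaturated and no precipitate forms.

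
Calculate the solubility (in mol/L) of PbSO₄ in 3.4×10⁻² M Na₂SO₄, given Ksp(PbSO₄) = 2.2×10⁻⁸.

6.5×10⁻⁷ M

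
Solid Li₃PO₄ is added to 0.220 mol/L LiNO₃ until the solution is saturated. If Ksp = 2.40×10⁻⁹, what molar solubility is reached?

Li₃PO₄(s) ⇌ 3 Li⁺(aq) + PO₄³⁻(aq)
Li⁺ is already present at 0.220 mol/L. If s mol/L of Li₃PO₄ dissolves, [PO₄³⁻] = s while [Li⁺] ≈ 0.220 mol/L.
Ksp = [Li⁺]^3[PO₄³⁻] = (0.220)^3s
s = 2.40×10⁻⁹ / (0.220)^3 = 2.25×10⁻⁷
s = 2.25×10⁻⁷ mol/L

2.25×10⁻⁷ M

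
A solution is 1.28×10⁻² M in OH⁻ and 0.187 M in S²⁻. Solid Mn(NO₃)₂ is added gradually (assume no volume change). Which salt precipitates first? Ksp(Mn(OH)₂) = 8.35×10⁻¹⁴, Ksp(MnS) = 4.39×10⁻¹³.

MnS

Precipitation of each salt begins when its ion product equals Ksp.
For Mn(OH)₂: [Mn²⁺] = (Ksp/[OH⁻]^2) = 5.10×10⁻¹⁰ M
For MnS: [Mn²⁺] = (Ksp/[S²⁻]) = 2.35×10⁻¹² M
MnS requires the lower [Mn²⁺], so it precipitates first.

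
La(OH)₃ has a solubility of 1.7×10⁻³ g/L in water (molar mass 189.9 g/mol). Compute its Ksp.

s = (1.7×10⁻³ g L⁻¹)/(189.9 g mol⁻¹) = 8.952×10⁻⁶ M
La(OH)₃(s) ⇌ La³⁺(aq) + 3 OH⁻(aq)
For each mole of La(OH)₃ that dissolves per liter, [La³⁺] = s and [OH⁻] = 3s; let s denote this solubility.
Ksp = [La³⁺][OH⁻]^3 = s · (3s)^3 = 27s^4
Ksp = 27 × (8.952×10⁻⁶)^4 = 1.7×10⁻¹⁹

Ksp = 1.7×10⁻¹⁹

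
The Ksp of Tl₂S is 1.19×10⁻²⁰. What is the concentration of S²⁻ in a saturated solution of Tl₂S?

1.44×10⁻⁷ M

Tl₂S(s) ⇌ 2 Tl⁺(aq) + S²⁻(aq)
With molar solubility s: [Tl⁺] = 2s, [S²⁻] = s.
Ksp = [Tl⁺]^2[S²⁻] = (2s)^2 · s = 4s^3 = 1.19×10⁻²⁰
s = 1.44×10⁻⁷ M
[S²⁻] = s = 1.44×10⁻⁷ M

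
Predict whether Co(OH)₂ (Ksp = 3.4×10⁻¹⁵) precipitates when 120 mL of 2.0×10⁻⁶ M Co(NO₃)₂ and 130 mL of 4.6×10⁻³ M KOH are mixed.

Yes

After mixing, V = 120 mL + 130 mL = 250 mL.
[Co²⁺] = (2.0×10⁻⁶)(120)/250 = 9.6×10⁻⁷ M
[OH⁻] = (4.6×10⁻³)(130)/250 = 2.4×10⁻³ M
Q = [Co²⁺][OH⁻]^2 = 5.5×10⁻¹²
Since Q (5.5×10⁻¹²) exceeds Ksp (3.4×10⁻¹⁵), Co(OH)₂ will precipitate.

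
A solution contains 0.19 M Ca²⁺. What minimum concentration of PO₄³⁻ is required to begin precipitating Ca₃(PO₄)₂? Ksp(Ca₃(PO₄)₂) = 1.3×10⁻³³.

4.4×10⁻¹⁶ M

A salt starts to precipitate once the ion product Q reaches its Ksp.
Ca₃(PO₄)₂(s) ⇌ 3 Ca²⁺(aq) + 2 PO₄³⁻(aq)
Ksp = [Ca²⁺]^3[PO₄³⁻]^2 = [PO₄³⁻]^2(0.19)^3
[PO₄³⁻]^2 = 1.3×10⁻³³ / (0.19)^3 = 1.9×10⁻³¹
[PO₄³⁻] = 4.4×10⁻¹⁶ M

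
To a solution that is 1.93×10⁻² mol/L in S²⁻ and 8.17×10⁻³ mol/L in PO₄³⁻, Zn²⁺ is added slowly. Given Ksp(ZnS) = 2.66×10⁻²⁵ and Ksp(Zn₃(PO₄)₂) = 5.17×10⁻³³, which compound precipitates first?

Precipitation of each salt begins when its ion product equals Ksp.
For ZnS: [Zn²⁺] = (Ksp/[S²⁻]) = 1.38×10⁻²³ mol/L
For Zn₃(PO₄)₂: [Zn²⁺] = (Ksp/[PO₄³⁻]^2)^(1/3) = 4.26×10⁻¹⁰ mol/L
The smaller threshold [Zn²⁺] is reached first, so ZnS precipitates first.

ZnS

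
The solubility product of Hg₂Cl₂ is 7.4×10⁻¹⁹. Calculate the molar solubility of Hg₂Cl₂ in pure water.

Hg₂Cl₂(s) ⇌ Hg₂²⁺(aq) + 2 Cl⁻(aq)
If s mol/L of Hg₂Cl₂ dissolves, [Hg₂²⁺] = s and [Cl⁻] = 2s.
Ksp = [Hg₂²⁺][Cl⁻]^2 = s · (2s)^2 = 4s^3
4s^3 = 7.4×10⁻¹⁹  ⇒  s^3 = 1.9×10⁻¹⁹
s = (1.9×10⁻¹⁹)^(1/3) = 5.7×10⁻⁷ M

5.7×10⁻⁷ M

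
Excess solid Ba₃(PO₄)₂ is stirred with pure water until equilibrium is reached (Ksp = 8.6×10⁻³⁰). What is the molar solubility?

6.0×10⁻⁷ M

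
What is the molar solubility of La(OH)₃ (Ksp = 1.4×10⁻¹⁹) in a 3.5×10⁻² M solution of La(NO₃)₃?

5.3×10⁻⁷ M

La(OH)₃(s) ⇌ La³⁺(aq) + 3 OH⁻(aq)
The solution already contains La³⁺ at 3.5×10⁻² M. Let s be the molar solubility of La(OH)₃.
[La³⁺] ≈ 3.5×10⁻² M (common ion dominates); [OH⁻] = 3s.
Ksp = [La³⁺][OH⁻]^3 = (3.5×10⁻²)(3s)^3
(3s)^3 = 1.4×10⁻¹⁹ / (3.5×10⁻²) = 4.0×10⁻¹⁸
s = 5.3×10⁻⁷ M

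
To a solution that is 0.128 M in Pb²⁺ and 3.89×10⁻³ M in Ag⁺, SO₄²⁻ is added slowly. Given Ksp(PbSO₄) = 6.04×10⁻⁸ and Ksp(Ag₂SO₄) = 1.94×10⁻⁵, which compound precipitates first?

PbSO₄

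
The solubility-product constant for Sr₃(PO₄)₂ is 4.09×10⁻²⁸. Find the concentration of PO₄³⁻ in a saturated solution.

Sr₃(PO₄)₂(s) ⇌ 3 Sr²⁺(aq) + 2 PO₄³⁻(aq)
For each mole of Sr₃(PO₄)₂ that dissolves per liter, [Sr²⁺] = 3s and [PO₄³⁻] = 2s; let s denote this solubility.
Ksp = [Sr²⁺]^3[PO₄³⁻]^2 = (3s)^3 · (2s)^2 = 108s^5 = 4.09×10⁻²⁸
s = 1.31×10⁻⁶ M
[PO₄³⁻] = 2s = 2.61×10⁻⁶ M

2.61×10⁻⁶ M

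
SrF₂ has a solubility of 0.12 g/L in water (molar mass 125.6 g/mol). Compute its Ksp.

Convert to molarity: s = 0.12 / 125.6 = 9.554×10⁻⁴ mol/L
SrF₂(s) ⇌ Sr²⁺(aq) + 2 F⁻(aq)
If s mol/L of SrF₂ dissolves, [Sr²⁺] = s and [F⁻] = 2s.
Ksp = [Sr²⁺][F⁻]^2 = s · (2s)^2 = 4s^3
Ksp = 4 × (9.554×10⁻⁴)^3 = 3.5×10⁻⁹

Ksp = 3.5×10⁻⁹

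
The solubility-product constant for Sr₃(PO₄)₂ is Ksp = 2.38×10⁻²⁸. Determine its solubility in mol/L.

1.17×10⁻⁶ M

Sr₃(PO₄)₂(s) ⇌ 3 Sr²⁺(aq) + 2 PO₄³⁻(aq)
For each mole of Sr₃(PO₄)₂ that dissolves per liter, [Sr²⁺] = 3s and [PO₄³⁻] = 2s; let s denote this solubility.
Ksp = [Sr²⁺]^3[PO₄³⁻]^2 = (3s)^3 · (2s)^2 = 108s^5
108s^5 = 2.38×10⁻²⁸  ⇒  s^5 = 2.20×10⁻³⁰
s = 1.17×10⁻⁶ mol/L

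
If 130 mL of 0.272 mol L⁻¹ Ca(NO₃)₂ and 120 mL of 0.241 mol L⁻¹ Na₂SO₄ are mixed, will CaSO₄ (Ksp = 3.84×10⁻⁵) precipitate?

Yes

The combined volume is 250 mL.
[Ca²⁺] = (0.272)(130)/250 = 0.141 mol L⁻¹
[SO₄²⁻] = (0.241)(120)/250 = 0.116 mol L⁻¹
Q = [Ca²⁺][SO₄²⁻] = 1.64×10⁻²
Since Q (1.64×10⁻²) exceeds Ksp (3.84×10⁻⁵), CaSO₄ will precipitate.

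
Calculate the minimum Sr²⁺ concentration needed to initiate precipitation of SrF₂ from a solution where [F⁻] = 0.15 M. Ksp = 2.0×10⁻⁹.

8.9×10⁻⁸ M

The threshold for precipitation is Q = Ksp.
SrF₂(s) ⇌ Sr²⁺(aq) + 2 F⁻(aq)
Ksp = [Sr²⁺][F⁻]^2 = [Sr²⁺](0.15)^2
[Sr²⁺] = 2.0×10⁻⁹ / (0.15)^2 = 8.9×10⁻⁸
[Sr²⁺] = 8.9×10⁻⁸ M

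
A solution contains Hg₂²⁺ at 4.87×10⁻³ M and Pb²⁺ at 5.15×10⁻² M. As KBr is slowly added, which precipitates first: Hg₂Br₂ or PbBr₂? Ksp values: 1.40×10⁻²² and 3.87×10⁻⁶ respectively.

A salt starts to precipitate once the ion product Q reaches its Ksp.
For Hg₂Br₂: [Br⁻] = (Ksp/[Hg₂²⁺])^(1/2) = 1.70×10⁻¹⁰ M
For PbBr₂: [Br⁻] = (Ksp/[Pb²⁺])^(1/2) = 8.67×10⁻³ M
Since Hg₂Br₂ needs less Br⁻ to reach saturation, it precipitates first.

Hg₂Br₂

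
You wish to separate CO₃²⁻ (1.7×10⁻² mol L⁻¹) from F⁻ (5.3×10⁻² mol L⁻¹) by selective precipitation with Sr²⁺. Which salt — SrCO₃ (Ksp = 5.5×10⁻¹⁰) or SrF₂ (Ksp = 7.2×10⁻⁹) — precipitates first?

Precipitation of each salt begins when its ion product equals Ksp.
For SrCO₃: [Sr²⁺] = (Ksp/[CO₃²⁻]) = 3.2×10⁻⁸ mol L⁻¹
For SrF₂: [Sr²⁺] = (Ksp/[F⁻]^2) = 2.6×10⁻⁶ mol L⁻¹
SrCO₃ requires the lower [Sr²⁺], so it precipitates first.

SrCO₃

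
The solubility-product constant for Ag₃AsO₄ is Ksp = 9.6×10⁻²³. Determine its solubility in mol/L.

Ag₃AsO₄(s) ⇌ 3 Ag⁺(aq) + AsO₄³⁻(aq)
Call the molar solubility s, so that [Ag⁺] = 3s and [AsO₄³⁻] = s.
Ksp = [Ag⁺]^3[AsO₄³⁻] = (3s)^3 · s = 27s^4
27s^4 = 9.6×10⁻²³  ⇒  s^4 = 3.6×10⁻²⁴
s = 1.4×10⁻⁶ M

1.4×10⁻⁶ M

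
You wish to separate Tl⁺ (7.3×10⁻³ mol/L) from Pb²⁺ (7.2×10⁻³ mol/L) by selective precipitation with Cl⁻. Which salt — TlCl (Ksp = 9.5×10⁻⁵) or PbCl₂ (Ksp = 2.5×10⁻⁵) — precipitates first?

The threshold for precipitation is Q = Ksp.
For TlCl: [Cl⁻] = (Ksp/[Tl⁺]) = 1.3×10⁻² mol/L
For PbCl₂: [Cl⁻] = (Ksp/[Pb²⁺])^(1/2) = 5.9×10⁻² mol/L
Since TlCl needs less Cl⁻ to reach saturation, it precipitates first.

TlCl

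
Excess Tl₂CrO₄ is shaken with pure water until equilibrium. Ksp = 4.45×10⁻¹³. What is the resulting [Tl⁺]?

9.62×10⁻⁵ M

Tl₂CrO₄(s) ⇌ 2 Tl⁺(aq) + CrO₄²⁻(aq)
If s mol/L of Tl₂CrO₄ dissolves, [Tl⁺] = 2s and [CrO₄²⁻] = s.
Ksp = [Tl⁺]^2[CrO₄²⁻] = (2s)^2 · s = 4s^3 = 4.45×10⁻¹³
s = 4.81×10⁻⁵ mol/L
[Tl⁺] = 2s = 9.62×10⁻⁵ mol/L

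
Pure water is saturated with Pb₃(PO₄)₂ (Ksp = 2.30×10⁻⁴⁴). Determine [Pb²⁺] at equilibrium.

2.20×10⁻⁹ M

Pb₃(PO₄)₂(s) ⇌ 3 Pb²⁺(aq) + 2 PO₄³⁻(aq)
If s mol/L of Pb₃(PO₄)₂ dissolves, [Pb²⁺] = 3s and [PO₄³⁻] = 2s.
Ksp = [Pb²⁺]^3[PO₄³⁻]^2 = (3s)^3 · (2s)^2 = 108s^5 = 2.30×10⁻⁴⁴
s = 7.34×10⁻¹⁰ mol/L
[Pb²⁺] = 3s = 2.20×10⁻⁹ mol/L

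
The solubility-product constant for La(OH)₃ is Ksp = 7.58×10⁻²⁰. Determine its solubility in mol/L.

La(OH)₃(s) ⇌ La³⁺(aq) + 3 OH⁻(aq)
If s mol/L of La(OH)₃ dissolves, [La³⁺] = s and [OH⁻] = 3s.
Ksp = [La³⁺][OH⁻]^3 = s · (3s)^3 = 27s^4
27s^4 = 7.58×10⁻²⁰  ⇒  s^4 = 2.81×10⁻²¹
s = (2.81×10⁻²¹)^(1/4) = 7.28×10⁻⁶ mol/L

7.28×10⁻⁶ M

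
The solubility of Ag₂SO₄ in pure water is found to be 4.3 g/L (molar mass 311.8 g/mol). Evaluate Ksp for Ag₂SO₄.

Ksp = 1.0×10⁻⁵

Convert to molarity: s = 4.3 / 311.8 = 1.379×10⁻² mol/L
Ag₂SO₄(s) ⇌ 2 Ag⁺(aq) + SO₄²⁻(aq)
For each mole of Ag₂SO₄ that dissolves per liter, [Ag⁺] = 2s and [SO₄²⁻] = s; let s denote this solubility.
Ksp = [Ag⁺]^2[SO₄²⁻] = (2s)^2 · s = 4s^3
Ksp = 4 × (1.379×10⁻²)^3 = 1.0×10⁻⁵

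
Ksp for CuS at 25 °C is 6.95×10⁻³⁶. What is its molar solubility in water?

2.64×10⁻¹⁸ M

CuS(s) ⇌ Cu²⁺(aq) + S²⁻(aq)
With molar solubility s: [Cu²⁺] = s, [S²⁻] = s.
Ksp = [Cu²⁺][S²⁻] = s · s = s^2
s^2 = 6.95×10⁻³⁶
s = (6.95×10⁻³⁶)^(1/2) = 2.64×10⁻¹⁸ M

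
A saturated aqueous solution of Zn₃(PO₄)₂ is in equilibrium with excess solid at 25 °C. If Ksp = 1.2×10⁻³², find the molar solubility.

1.6×10⁻⁷ M

Zn₃(PO₄)₂(s) ⇌ 3 Zn²⁺(aq) + 2 PO₄³⁻(aq)
For each mole of Zn₃(PO₄)₂ that dissolves per liter, [Zn²⁺] = 3s and [PO₄³⁻] = 2s; let s denote this solubility.
Ksp = [Zn²⁺]^3[PO₄³⁻]^2 = (3s)^3 · (2s)^2 = 108s^5
108s^5 = 1.2×10⁻³²  ⇒  s^5 = 1.1×10⁻³⁴
s = 1.6×10⁻⁷ mol L⁻¹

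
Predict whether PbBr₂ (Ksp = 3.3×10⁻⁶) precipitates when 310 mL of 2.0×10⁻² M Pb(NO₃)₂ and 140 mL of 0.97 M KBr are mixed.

Yes

Total volume after mixing = 310 + 140 = 450 mL.
[Pb²⁺] = (2.0×10⁻²)(310)/450 = 1.4×10⁻² M
[Br⁻] = (0.97)(140)/450 = 0.30 M
Q = [Pb²⁺][Br⁻]^2 = 1.3×10⁻³
Because Q > Ksp (1.3×10⁻³ vs 3.3×10⁻⁶), a precipitate of PbBr₂ forms.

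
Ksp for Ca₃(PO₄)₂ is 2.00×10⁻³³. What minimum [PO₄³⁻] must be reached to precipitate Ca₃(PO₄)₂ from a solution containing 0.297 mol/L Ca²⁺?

2.76×10⁻¹⁶ M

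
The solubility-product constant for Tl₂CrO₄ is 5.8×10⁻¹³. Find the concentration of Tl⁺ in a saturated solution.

1.1×10⁻⁴ M

Tl₂CrO₄(s) ⇌ 2 Tl⁺(aq) + CrO₄²⁻(aq)
Call the molar solubility s, so that [Tl⁺] = 2s and [CrO₄²⁻] = s.
Ksp = [Tl⁺]^2[CrO₄²⁻] = (2s)^2 · s = 4s^3 = 5.8×10⁻¹³
s = 5.3×10⁻⁵ M
[Tl⁺] = 2s = 1.1×10⁻⁴ M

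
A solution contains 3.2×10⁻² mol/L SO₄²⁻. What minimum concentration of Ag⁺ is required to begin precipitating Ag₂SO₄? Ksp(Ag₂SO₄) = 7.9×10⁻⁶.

1.6×10⁻² M

Precipitation of each salt begins when its ion product equals Ksp.
Ag₂SO₄(s) ⇌ 2 Ag⁺(aq) + SO₄²⁻(aq)
Ksp = [Ag⁺]^2[SO₄²⁻] = [Ag⁺]^2(3.2×10⁻²)
[Ag⁺]^2 = 7.9×10⁻⁶ / (3.2×10⁻²) = 2.5×10⁻⁴
[Ag⁺] = 1.6×10⁻² mol/L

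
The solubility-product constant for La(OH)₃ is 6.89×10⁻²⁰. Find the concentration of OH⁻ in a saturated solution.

2.13×10⁻⁵ M

La(OH)₃(s) ⇌ La³⁺(aq) + 3 OH⁻(aq)
With molar solubility s: [La³⁺] = s, [OH⁻] = 3s.
Ksp = [La³⁺][OH⁻]^3 = s · (3s)^3 = 27s^4 = 6.89×10⁻²⁰
s = 7.11×10⁻⁶ mol L⁻¹
[OH⁻] = 3s = 2.13×10⁻⁵ mol L⁻¹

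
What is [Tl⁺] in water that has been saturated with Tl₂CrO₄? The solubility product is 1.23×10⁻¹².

Tl₂CrO₄(s) ⇌ 2 Tl⁺(aq) + CrO₄²⁻(aq)
With molar solubility s: [Tl⁺] = 2s, [CrO₄²⁻] = s.
Ksp = [Tl⁺]^2[CrO₄²⁻] = (2s)^2 · s = 4s^3 = 1.23×10⁻¹²
s = 6.75×10⁻⁵ M
[Tl⁺] = 2s = 1.35×10⁻⁴ M

1.35×10⁻⁴ M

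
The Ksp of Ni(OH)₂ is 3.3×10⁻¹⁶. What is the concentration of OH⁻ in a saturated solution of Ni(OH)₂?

Ni(OH)₂(s) ⇌ Ni²⁺(aq) + 2 OH⁻(aq)
Call the molar solubility s, so that [Ni²⁺] = s and [OH⁻] = 2s.
Ksp = [Ni²⁺][OH⁻]^2 = s · (2s)^2 = 4s^3 = 3.3×10⁻¹⁶
s = 4.4×10⁻⁶ mol L⁻¹
[OH⁻] = 2s = 8.7×10⁻⁶ mol L⁻¹

8.7×10⁻⁶ M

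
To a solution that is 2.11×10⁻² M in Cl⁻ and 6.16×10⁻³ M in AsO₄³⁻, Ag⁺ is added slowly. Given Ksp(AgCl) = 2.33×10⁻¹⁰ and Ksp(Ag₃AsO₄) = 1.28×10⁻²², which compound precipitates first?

Precipitation begins when Q = Ksp.
For AgCl: [Ag⁺] = (Ksp/[Cl⁻]) = 1.10×10⁻⁸ M
For Ag₃AsO₄: [Ag⁺] = (Ksp/[AsO₄³⁻])^(1/3) = 2.75×10⁻⁷ M
Since AgCl needs less Ag⁺ to reach saturation, it precipitates first.

AgCl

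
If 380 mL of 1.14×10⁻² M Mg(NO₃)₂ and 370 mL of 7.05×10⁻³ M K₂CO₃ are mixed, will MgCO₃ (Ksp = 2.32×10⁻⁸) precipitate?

The combined volume is 750 mL.
[Mg²⁺] = (1.14×10⁻²)(380)/750 = 5.78×10⁻³ M
[CO₃²⁻] = (7.05×10⁻³)(370)/750 = 3.48×10⁻³ M
Q = [Mg²⁺][CO₃²⁻] = 2.01×10⁻⁵
Since Q (2.01×10⁻⁵) exceeds Ksp (2.32×10⁻⁸), MgCO₃ will precipitate.

Yes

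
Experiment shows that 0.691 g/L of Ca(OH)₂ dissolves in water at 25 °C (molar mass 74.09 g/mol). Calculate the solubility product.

Convert to molarity: s = 0.691 / 74.09 = 9.3265×10⁻³ mol/L
Ca(OH)₂(s) ⇌ Ca²⁺(aq) + 2 OH⁻(aq)
Let s be the molar solubility. Then [Ca²⁺] = s and [OH⁻] = 2s.
Ksp = [Ca²⁺][OH⁻]^2 = s · (2s)^2 = 4s^3
Ksp = 4 × (9.3265×10⁻³)^3 = 3.25×10⁻⁶

Ksp = 3.25×10⁻⁶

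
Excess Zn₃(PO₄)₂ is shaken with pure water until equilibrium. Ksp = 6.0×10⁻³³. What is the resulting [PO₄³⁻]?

2.8×10⁻⁷ M

Zn₃(PO₄)₂(s) ⇌ 3 Zn²⁺(aq) + 2 PO₄³⁻(aq)
Call the molar solubility s, so that [Zn²⁺] = 3s and [PO₄³⁻] = 2s.
Ksp = [Zn²⁺]^3[PO₄³⁻]^2 = (3s)^3 · (2s)^2 = 108s^5 = 6.0×10⁻³³
s = 1.4×10⁻⁷ mol L⁻¹
[PO₄³⁻] = 2s = 2.8×10⁻⁷ mol L⁻¹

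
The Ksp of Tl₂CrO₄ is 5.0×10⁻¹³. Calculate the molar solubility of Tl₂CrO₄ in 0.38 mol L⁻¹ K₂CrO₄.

5.7×10⁻⁷ M

Tl₂CrO₄(s) ⇌ 2 Tl⁺(aq) + CrO₄²⁻(aq)
With CrO₄²⁻ already at 0.38 mol L⁻¹ and s small, take [CrO₄²⁻] ≈ 0.38 mol L⁻¹ and [Tl⁺] = 2s.
Ksp = [Tl⁺]^2[CrO₄²⁻] = (2s)^2(0.38)
(2s)^2 = 5.0×10⁻¹³ / (0.38) = 1.3×10⁻¹²
s = 5.7×10⁻⁷ mol L⁻¹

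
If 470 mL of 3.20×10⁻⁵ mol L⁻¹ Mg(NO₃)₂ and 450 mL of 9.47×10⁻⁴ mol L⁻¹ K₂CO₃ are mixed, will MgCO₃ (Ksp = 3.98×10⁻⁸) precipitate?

No

The combined volume is 920 mL.
[Mg²⁺] = (3.20×10⁻⁵)(470)/920 = 1.63×10⁻⁵ mol L⁻¹
[CO₃²⁻] = (9.47×10⁻⁴)(450)/920 = 4.63×10⁻⁴ mol L⁻¹
Q = [Mg²⁺][CO₃²⁻] = 7.57×10⁻⁹
Q < Ksp (7.57×10⁻⁹ vs 3.98×10⁻⁸); the solution remains unsaturated and no precipitate forms.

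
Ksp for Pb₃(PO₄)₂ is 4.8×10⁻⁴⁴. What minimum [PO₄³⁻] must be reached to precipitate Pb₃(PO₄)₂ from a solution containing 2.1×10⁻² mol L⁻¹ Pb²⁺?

7.2×10⁻²⁰ M

A salt starts to precipitate once the ion product Q reaches its Ksp.
Pb₃(PO₄)₂(s) ⇌ 3 Pb²⁺(aq) + 2 PO₄³⁻(aq)
Ksp = [Pb²⁺]^3[PO₄³⁻]^2 = [PO₄³⁻]^2(2.1×10⁻²)^3
[PO₄³⁻]^2 = 4.8×10⁻⁴⁴ / (2.1×10⁻²)^3 = 5.2×10⁻³⁹
[PO₄³⁻] = 7.2×10⁻²⁰ mol L⁻¹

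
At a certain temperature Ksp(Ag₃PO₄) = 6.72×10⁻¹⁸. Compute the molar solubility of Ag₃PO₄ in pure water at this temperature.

2.23×10⁻⁵ M

Ag₃PO₄(s) ⇌ 3 Ag⁺(aq) + PO₄³⁻(aq)
For each mole of Ag₃PO₄ that dissolves per liter, [Ag⁺] = 3s and [PO₄³⁻] = s; let s denote this solubility.
Ksp = [Ag⁺]^3[PO₄³⁻] = (3s)^3 · s = 27s^4
27s^4 = 6.72×10⁻¹⁸  ⇒  s^4 = 2.49×10⁻¹⁹
s = 2.23×10⁻⁵ mol L⁻¹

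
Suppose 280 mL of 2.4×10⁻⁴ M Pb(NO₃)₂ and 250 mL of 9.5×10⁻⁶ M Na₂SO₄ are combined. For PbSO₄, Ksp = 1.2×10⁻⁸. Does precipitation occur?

No

After mixing, V = 280 mL + 250 mL = 530 mL.
[Pb²⁺] = (2.4×10⁻⁴)(280)/530 = 1.3×10⁻⁴ M
[SO₄²⁻] = (9.5×10⁻⁶)(250)/530 = 4.5×10⁻⁶ M
Q = [Pb²⁺][SO₄²⁻] = 5.7×10⁻¹⁰
Q < Ksp (5.7×10⁻¹⁰ vs 1.2×10⁻⁸); the solution remains unsaturated and no precipitate forms.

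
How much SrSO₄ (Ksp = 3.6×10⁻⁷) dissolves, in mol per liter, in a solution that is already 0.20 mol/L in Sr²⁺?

SrSO₄(s) ⇌ Sr²⁺(aq) + SO₄²⁻(aq)
Let s be the solubility of SrSO₄ here. The common ion gives [Sr²⁺] ≈ 0.20 mol/L, and [SO₄²⁻] = s.
Ksp = [Sr²⁺][SO₄²⁻] = (0.20)s
s = 3.6×10⁻⁷ / (0.20) = 1.8×10⁻⁶
s = 1.8×10⁻⁶ mol/L

1.8×10⁻⁶ M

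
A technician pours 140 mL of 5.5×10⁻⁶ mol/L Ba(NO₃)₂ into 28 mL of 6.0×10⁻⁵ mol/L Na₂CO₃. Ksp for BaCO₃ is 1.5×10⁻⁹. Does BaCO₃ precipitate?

After mixing, V = 140 mL + 28 mL = 168 mL.
[Ba²⁺] = (5.5×10⁻⁶)(140)/168 = 4.6×10⁻⁶ mol/L
[CO₃²⁻] = (6.0×10⁻⁵)(28)/168 = 1.0×10⁻⁵ mol/L
Q = [Ba²⁺][CO₃²⁻] = 4.6×10⁻¹¹
Since Q (4.6×10⁻¹¹) is less than Ksp (1.5×10⁻⁹), no BaCO₃ precipitates.

No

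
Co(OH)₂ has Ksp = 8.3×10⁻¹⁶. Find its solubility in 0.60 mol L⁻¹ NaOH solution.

2.3×10⁻¹⁵ M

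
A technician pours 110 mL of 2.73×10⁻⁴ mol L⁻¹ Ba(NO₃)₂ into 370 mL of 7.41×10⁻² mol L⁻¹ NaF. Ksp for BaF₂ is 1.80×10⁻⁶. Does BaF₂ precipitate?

No

After mixing, V = 110 mL + 370 mL = 480 mL.
[Ba²⁺] = (2.73×10⁻⁴)(110)/480 = 6.26×10⁻⁵ mol L⁻¹
[F⁻] = (7.41×10⁻²)(370)/480 = 5.71×10⁻² mol L⁻¹
Q = [Ba²⁺][F⁻]^2 = 2.04×10⁻⁷
Q < Ksp (2.04×10⁻⁷ vs 1.80×10⁻⁶); the solution remains unsaturated and no precipitate forms.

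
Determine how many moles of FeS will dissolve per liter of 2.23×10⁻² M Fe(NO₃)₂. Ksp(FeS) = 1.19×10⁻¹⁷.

5.34×10⁻¹⁶ M

FeS(s) ⇌ Fe²⁺(aq) + S²⁻(aq)
Let s be the solubility of FeS here. The common ion gives [Fe²⁺] ≈ 2.23×10⁻² M, and [S²⁻] = s.
Ksp = [Fe²⁺][S²⁻] = (2.23×10⁻²)s
s = 1.19×10⁻¹⁷ / (2.23×10⁻²) = 5.34×10⁻¹⁶
s = 5.34×10⁻¹⁶ M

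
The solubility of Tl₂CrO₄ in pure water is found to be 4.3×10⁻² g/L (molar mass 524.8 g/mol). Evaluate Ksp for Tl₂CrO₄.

Ksp = 2.2×10⁻¹²

Convert to molarity: s = 4.3×10⁻² / 524.8 = 8.194×10⁻⁵ mol/L
Tl₂CrO₄(s) ⇌ 2 Tl⁺(aq) + CrO₄²⁻(aq)
If s mol/L of Tl₂CrO₄ dissolves, [Tl⁺] = 2s and [CrO₄²⁻] = s.
Ksp = [Tl⁺]^2[CrO₄²⁻] = (2s)^2 · s = 4s^3
Ksp = 4 × (8.194×10⁻⁵)^3 = 2.2×10⁻¹²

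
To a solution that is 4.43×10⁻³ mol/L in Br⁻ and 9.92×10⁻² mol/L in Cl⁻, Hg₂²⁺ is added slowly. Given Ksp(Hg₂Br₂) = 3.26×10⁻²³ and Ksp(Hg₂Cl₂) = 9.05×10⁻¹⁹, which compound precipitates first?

Hg₂Br₂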